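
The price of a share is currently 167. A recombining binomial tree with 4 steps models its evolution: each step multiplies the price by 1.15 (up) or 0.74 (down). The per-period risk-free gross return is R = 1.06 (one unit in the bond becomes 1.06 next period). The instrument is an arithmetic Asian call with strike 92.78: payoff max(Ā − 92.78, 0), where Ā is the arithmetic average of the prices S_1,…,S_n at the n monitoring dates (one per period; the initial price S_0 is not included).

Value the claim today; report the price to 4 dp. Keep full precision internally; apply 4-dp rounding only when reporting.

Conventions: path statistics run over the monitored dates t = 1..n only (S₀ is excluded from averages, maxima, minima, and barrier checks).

price = 79.8927

Risk-neutral up-probability p* = (R−d)/(u−d) = (1.06−0.74)/(1.15−0.74) = 0.7805; the claim prices as the p*-weighted sum of path payoffs discounted by R^4.
Enumerate all 2^4 = 16 price paths (U = up ×1.15, D = down ×0.74); each path with k up-moves has probability p*^k·(1−p*)^(4−k).
DDDD: Ā=83.1948, payoff=0.0000, prob=0.002322
UDDD: Ā=129.2892, payoff=36.5092, prob=0.008255
DUDD: Ā=112.1717, payoff=19.3917, prob=0.008255
UUDD: Ā=174.3209, payoff=81.5409, prob=0.029353
DDUD: Ā=99.5048, payoff=6.7248, prob=0.008255
UDUD: Ā=154.6358, payoff=61.8558, prob=0.029353
DUUD: Ā=137.5183, payoff=44.7383, prob=0.029353
UUUD: Ā=213.7108, payoff=120.9308, prob=0.104366
DDDU: Ā=90.1312, payoff=0.0000, prob=0.008255
UDDU: Ā=140.0688, payoff=47.2888, prob=0.029353
DUDU: Ā=122.9513, payoff=30.1713, prob=0.029353
UUDU: Ā=191.0729, payoff=98.2929, prob=0.104366
DDUU: Ā=110.2843, payoff=17.5043, prob=0.029353
UDUU: Ā=171.3878, payoff=78.6078, prob=0.104366
DUUU: Ā=154.2703, payoff=61.4903, prob=0.104366
UUUU: Ā=239.7444, payoff=146.9644, prob=0.371077
Price = Σ prob·payoff / R^4 = 100.862753 / 1.262477 = 79.8927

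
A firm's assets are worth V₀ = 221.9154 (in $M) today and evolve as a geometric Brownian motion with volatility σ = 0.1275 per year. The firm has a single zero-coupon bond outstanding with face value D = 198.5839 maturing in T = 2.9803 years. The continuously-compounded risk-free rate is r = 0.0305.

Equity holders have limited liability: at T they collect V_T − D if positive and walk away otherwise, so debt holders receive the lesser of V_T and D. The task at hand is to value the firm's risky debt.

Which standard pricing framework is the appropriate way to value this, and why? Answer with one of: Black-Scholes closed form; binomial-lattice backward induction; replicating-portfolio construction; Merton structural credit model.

Key observation: with the firm-asset dynamics (V₀ = 221.9154) and a single zero-coupon liability of face 198.5839 given, debt value, spread, and default probability all derive from the option view of the balance sheet.

framework: Merton structural credit model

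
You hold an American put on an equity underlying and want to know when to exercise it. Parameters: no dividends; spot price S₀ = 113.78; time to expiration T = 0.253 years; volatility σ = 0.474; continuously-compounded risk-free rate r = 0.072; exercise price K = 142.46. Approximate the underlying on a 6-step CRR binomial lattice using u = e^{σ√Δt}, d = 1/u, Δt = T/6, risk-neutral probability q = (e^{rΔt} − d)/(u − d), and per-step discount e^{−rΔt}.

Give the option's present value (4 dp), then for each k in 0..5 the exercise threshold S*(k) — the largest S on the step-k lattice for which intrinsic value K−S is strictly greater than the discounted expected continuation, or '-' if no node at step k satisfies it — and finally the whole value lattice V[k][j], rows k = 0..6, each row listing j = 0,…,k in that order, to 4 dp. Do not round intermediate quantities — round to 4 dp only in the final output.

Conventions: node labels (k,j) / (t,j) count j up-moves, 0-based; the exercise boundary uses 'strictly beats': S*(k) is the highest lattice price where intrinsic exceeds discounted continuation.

params: Δt=0.04217 u=1.10223 d=0.90725 q=0.49128 e^(-rΔt)=0.99697
t_6 payoffs: 79.0092 65.3732 48.8067 28.6800 4.2279 0.0000 0.0000
t_5: node(5,0) S=69.9373 payoff=72.5227 vs cont=72.0909 → 72.5227 [stop]  node(5,1) S=84.9672 payoff=57.4928 vs cont=57.0609 → 57.4928 [stop]  node(5,2) S=103.2273 payoff=39.2327 vs cont=38.8009 → 39.2327 [stop]  node(5,3) S=125.4115 payoff=17.0485 vs cont=16.6166 → 17.0485 [stop]  node(5,4) S=152.3633 payoff=0.0000 vs cont=2.1443 → 2.1443 [wait]  node(5,5) S=185.1072 payoff=0.0000 vs cont=0.0000 → 0.0000 [wait]  ⇒ S*(5)=125.4115
t_4: node(4,0) S=77.0868 payoff=65.3732 vs cont=64.9413 → 65.3732 [stop]  node(4,1) S=93.6533 payoff=48.8067 vs cont=48.3749 → 48.8067 [stop]  node(4,2) S=113.7800 payoff=28.6800 vs cont=28.2481 → 28.6800 [stop]  node(4,3) S=138.2321 payoff=4.2279 vs cont=9.6969 → 9.6969 [wait]  node(4,4) S=167.9391 payoff=0.0000 vs cont=1.0875 → 1.0875 [wait]  ⇒ S*(4)=113.7800
t_3: node(3,0) S=84.9672 payoff=57.4928 vs cont=57.0609 → 57.4928 [stop]  node(3,1) S=103.2273 payoff=39.2327 vs cont=38.8009 → 39.2327 [stop]  node(3,2) S=125.4115 payoff=17.0485 vs cont=19.2953 → 19.2953 [wait]  node(3,3) S=152.3633 payoff=0.0000 vs cont=5.4507 → 5.4507 [wait]  ⇒ S*(3)=103.2273
t_2: node(2,0) S=93.6533 payoff=48.8067 vs cont=48.3749 → 48.8067 [stop]  node(2,1) S=113.7800 payoff=28.6800 vs cont=29.3486 → 29.3486 [wait]  node(2,2) S=138.2321 payoff=4.2279 vs cont=12.4558 → 12.4558 [wait]  ⇒ S*(2)=93.6533
t_1: node(1,0) S=103.2273 payoff=39.2327 vs cont=39.1283 → 39.2327 [stop]  node(1,1) S=125.4115 payoff=17.0485 vs cont=20.9857 → 20.9857 [wait]  ⇒ S*(1)=103.2273
t_0: node(0,0) S=113.7800 payoff=28.6800 vs cont=30.1766 → 30.1766 [wait]  ⇒ S*(0)=-

price = 30.1766
boundary = - 103.2273 93.6533 103.2273 113.7800 125.4115
tree:
30.1766
39.2327 20.9857
48.8067 29.3486 12.4558
57.4928 39.2327 19.2953 5.4507
65.3732 48.8067 28.6800 9.6969 1.0875
72.5227 57.4928 39.2327 17.0485 2.1443 0.0000
79.0092 65.3732 48.8067 28.6800 4.2279 0.0000 0.0000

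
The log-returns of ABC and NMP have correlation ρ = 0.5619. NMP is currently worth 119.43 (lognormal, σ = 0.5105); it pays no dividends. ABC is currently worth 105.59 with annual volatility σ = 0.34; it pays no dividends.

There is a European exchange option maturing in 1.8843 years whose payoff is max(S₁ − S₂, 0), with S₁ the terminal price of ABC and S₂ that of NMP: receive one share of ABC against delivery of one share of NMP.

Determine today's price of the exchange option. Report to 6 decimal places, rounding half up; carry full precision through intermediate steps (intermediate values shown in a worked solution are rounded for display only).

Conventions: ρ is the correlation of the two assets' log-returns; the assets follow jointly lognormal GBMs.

σ_eff = √(σ₁² + σ₂² − 2ρσ₁σ₂) = √(0.34² + 0.5105² − 2·0.5619·0.34·0.5105) = 0.425620
d₁ = (ln(S₁/S₂) + (q₂ − q₁ + σ_eff²/2)T) / (σ_eff√T) = (ln(105.59/119.43) + (0.0 − 0.0 + 0.090576)·1.8843) / 0.584248 = 0.081311
d₂ = d₁ − σ_eff√T = 0.081311 − 0.584248 = -0.502936
N(d₁) = 0.532403,  N(d₂) = 0.307504
V = S₁·e^{−q₁T}·N(d₁) − S₂·e^{−q₂T}·N(d₂) = 56.216408 − 36.725262 = 19.491146
Key observation: pricing in NMP-units makes this a unit-strike call on the ratio S₁/S₂ — the risk-free rate cancels and cannot affect the value.

exchange price = 19.491146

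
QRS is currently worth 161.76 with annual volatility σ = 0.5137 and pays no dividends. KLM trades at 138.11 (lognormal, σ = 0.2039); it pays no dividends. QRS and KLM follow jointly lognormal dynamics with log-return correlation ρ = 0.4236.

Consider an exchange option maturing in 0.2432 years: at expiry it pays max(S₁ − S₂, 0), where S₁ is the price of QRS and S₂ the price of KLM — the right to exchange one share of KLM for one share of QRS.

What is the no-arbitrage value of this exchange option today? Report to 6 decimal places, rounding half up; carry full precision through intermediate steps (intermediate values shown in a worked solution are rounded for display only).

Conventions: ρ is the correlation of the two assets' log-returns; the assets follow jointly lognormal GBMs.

exchange price = 28.630735

σ_eff = √(σ₁² + σ₂² − 2ρσ₁σ₂) = √(0.5137² + 0.2039² − 2·0.4236·0.5137·0.2039) = 0.465537
d₁ = (ln(S₁/S₂) + (q₂ − q₁ + σ_eff²/2)T) / (σ_eff√T) = (ln(161.76/138.11) + (0.0 − 0.0 + 0.108362)·0.2432) / 0.229581 = 0.803277
d₂ = d₁ − σ_eff√T = 0.803277 − 0.229581 = 0.573696
N(d₁) = 0.789093,  N(d₂) = 0.716913
V = S₁·e^{−q₁T}·N(d₁) − S₂·e^{−q₂T}·N(d₂) = 127.643628 − 99.012893 = 28.630735
Key observation: pricing in KLM-units makes this a unit-strike call on the ratio S₁/S₂ — the risk-free rate cancels and cannot affect the value.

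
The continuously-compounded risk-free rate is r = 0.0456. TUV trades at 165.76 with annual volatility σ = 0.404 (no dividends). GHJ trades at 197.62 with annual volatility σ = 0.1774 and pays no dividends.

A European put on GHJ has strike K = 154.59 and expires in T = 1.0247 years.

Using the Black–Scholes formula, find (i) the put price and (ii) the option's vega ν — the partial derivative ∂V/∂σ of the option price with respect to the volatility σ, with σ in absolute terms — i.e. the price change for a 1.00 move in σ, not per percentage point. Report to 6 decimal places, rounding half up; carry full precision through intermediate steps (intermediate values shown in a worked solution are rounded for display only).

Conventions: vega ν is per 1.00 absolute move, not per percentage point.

σ√T = 0.1774·√1.0247 = 0.179578
d₁ = (ln(S/K) + (r+σ²/2)T) / (σ√T) = (ln(197.62/154.59) + (0.0456+0.1774²/2)·1.0247) / 0.179578 = (0.245570 + 0.062850) / 0.179578 = 1.717475
d₂ = d₁ − σ√T = 1.717475 − 0.179578 = 1.537897
e^{−rT} = 0.954349
N(−d₁) = 0.042946,  N(−d₂) = 0.062037
Put price V = K·e^{−rT}·N(−d₂) − S·N(−d₁) = 9.152466 − 8.487030 = 0.665436
φ(d₁) = (1/√(2π))·e^{−d₁²/2} = 0.091282
ν = S·φ(d₁)·√T = 18.260628

price = 0.665436
ν = 18.260628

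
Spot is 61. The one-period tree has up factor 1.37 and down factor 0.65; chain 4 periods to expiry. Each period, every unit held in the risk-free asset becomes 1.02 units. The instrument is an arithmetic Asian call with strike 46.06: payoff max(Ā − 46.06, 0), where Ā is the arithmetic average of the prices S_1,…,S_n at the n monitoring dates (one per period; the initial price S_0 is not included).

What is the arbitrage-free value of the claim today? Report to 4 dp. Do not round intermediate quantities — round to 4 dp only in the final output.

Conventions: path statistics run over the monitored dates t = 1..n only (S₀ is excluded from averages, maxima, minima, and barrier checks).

price = 20.7949

No-arbitrage gives p* = (R−d)/(u−d) = 0.5139: enumerate every path, weight its payoff by its p*-probability, and discount by R^4.
Enumerate all 2^4 = 16 price paths (U = up ×1.37, D = down ×0.65); each path with k up-moves has probability p*^k·(1−p*)^(4−k).
DDDD: Ā=23.2659, payoff=0.0000, prob=0.055840
UDDD: Ā=49.0373, payoff=2.9773, prob=0.059030
DUDD: Ā=38.0573, payoff=0.0000, prob=0.059030
UUDD: Ā=80.2131, payoff=34.1531, prob=0.062404
DDUD: Ā=30.9203, payoff=0.0000, prob=0.059030
UDUD: Ā=65.1705, payoff=19.1105, prob=0.062404
DUUD: Ā=54.1905, payoff=8.1305, prob=0.062404
UUUD: Ā=114.2169, payoff=68.1569, prob=0.065970
DDDU: Ā=26.2813, payoff=0.0000, prob=0.059030
UDDU: Ā=55.3928, payoff=9.3328, prob=0.062404
DUDU: Ā=44.4128, payoff=0.0000, prob=0.062404
UUDU: Ā=93.6085, payoff=47.5485, prob=0.065970
DDUU: Ā=37.2758, payoff=0.0000, prob=0.062404
UDUU: Ā=78.5659, payoff=32.5059, prob=0.065970
DUUU: Ā=67.5859, payoff=21.5259, prob=0.065970
UUUU: Ā=142.4504, payoff=96.3904, prob=0.069739
Price = Σ prob·payoff / R^4 = 22.509035 / 1.082432 = 20.7949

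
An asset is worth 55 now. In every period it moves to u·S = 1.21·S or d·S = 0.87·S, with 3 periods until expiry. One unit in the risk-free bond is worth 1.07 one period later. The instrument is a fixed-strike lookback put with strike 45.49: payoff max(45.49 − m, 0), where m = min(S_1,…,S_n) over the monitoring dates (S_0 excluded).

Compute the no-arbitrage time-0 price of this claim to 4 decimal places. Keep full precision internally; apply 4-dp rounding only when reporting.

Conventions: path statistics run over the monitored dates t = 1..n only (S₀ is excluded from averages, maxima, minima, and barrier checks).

price = 0.8427

Under the martingale measure an up-move has probability p* = 0.5882; value the claim as the probability-weighted average of per-path payoffs, discounted 3 periods at R = 1.07.
Enumerate all 2^3 = 8 price paths (U = up ×1.21, D = down ×0.87); each path with k up-moves has probability p*^k·(1−p*)^(3−k).
DDD: m=36.2177, payoff=9.2723, prob=0.069815
UDD: m=50.3717, payoff=0.0000, prob=0.099735
DUD: m=47.8500, payoff=0.0000, prob=0.099735
UUD: m=66.5500, payoff=0.0000, prob=0.142479
DDU: m=41.6295, payoff=3.8605, prob=0.099735
UDU: m=57.8985, payoff=0.0000, prob=0.142479
DUU: m=47.8500, payoff=0.0000, prob=0.142479
UUU: m=66.5500, payoff=0.0000, prob=0.203542
Price = Σ prob·payoff / R^3 = 1.032374 / 1.225043 = 0.8427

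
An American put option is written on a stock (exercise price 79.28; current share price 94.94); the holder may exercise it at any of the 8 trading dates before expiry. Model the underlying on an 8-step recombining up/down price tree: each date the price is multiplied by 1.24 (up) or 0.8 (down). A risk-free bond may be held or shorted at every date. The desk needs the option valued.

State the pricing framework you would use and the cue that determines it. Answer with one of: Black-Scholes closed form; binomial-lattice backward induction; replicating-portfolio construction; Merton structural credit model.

Key observation: the exercise right at every one of the 8 steps is what matters: each node needs max(79.28 − S, continuation), which only the stepwise tree valuation starting from spot 94.94 delivers.

framework: binomial-lattice backward induction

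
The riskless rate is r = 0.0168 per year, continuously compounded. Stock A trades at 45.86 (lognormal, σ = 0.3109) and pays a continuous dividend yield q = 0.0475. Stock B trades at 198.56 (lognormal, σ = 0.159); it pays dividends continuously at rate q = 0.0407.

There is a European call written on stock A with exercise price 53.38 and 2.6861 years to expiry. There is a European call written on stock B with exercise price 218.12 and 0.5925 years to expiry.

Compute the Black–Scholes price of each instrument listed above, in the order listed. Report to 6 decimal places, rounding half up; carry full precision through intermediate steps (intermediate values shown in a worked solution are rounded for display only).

[stock A call K=53.38]
σ√T = 0.3109·√2.6861 = 0.509544
d₁ = (ln(S/K) + (r−q+σ²/2)T) / (σ√T) = (ln(45.86/53.38) + (0.0168−0.0475+0.3109²/2)·2.6861) / 0.509544 = (-0.151843 + 0.047354) / 0.509544 = -0.205063
d₂ = d₁ − σ√T = -0.205063 − 0.509544 = -0.714607
e^{−rT} = 0.955877
e^{−qT} = 0.880214
N(d₁) = 0.418762,  N(d₂) = 0.237426
price = S·e^{−qT}·N(d₁) − K·e^{−rT}·N(d₂) = 16.903994 − 12.114588 = 4.789406
[stock B call K=218.12]
σ√T = 0.159·√0.5925 = 0.122389
d₁ = (ln(S/K) + (r−q+σ²/2)T) / (σ√T) = (ln(198.56/218.12) + (0.0168−0.0407+0.159²/2)·0.5925) / 0.122389 = (-0.093954 − 0.006671) / 0.122389 = -0.822178
d₂ = d₁ − σ√T = -0.822178 − 0.122389 = -0.944567
e^{−rT} = 0.990095
e^{−qT} = 0.976174
N(d₁) = 0.205488,  N(d₂) = 0.172440
price = S·e^{−qT}·N(d₁) − K·e^{−rT}·N(d₂) = 39.829500 − 37.240084 = 2.589415

price(stock A call K=53.38) = 4.789406
price(stock B call K=218.12) = 2.589415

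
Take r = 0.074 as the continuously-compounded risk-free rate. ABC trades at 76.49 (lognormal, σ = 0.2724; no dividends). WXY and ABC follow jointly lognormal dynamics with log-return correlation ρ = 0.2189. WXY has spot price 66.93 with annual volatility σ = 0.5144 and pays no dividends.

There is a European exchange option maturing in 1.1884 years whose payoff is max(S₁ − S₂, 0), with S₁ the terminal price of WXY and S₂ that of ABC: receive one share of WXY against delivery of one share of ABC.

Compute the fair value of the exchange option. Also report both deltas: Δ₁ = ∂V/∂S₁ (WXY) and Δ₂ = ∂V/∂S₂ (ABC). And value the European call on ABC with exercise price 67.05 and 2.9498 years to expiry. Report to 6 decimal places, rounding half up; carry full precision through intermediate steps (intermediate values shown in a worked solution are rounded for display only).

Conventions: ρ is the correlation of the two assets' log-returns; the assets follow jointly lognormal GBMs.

σ_eff = √(σ₁² + σ₂² − 2ρσ₁σ₂) = √(0.5144² + 0.2724² − 2·0.2189·0.5144·0.2724) = 0.526748
d₁ = (ln(S₁/S₂) + (q₂ − q₁ + σ_eff²/2)T) / (σ_eff√T) = (ln(66.93/76.49) + (0.0 − 0.0 + 0.138732)·1.1884) / 0.574228 = 0.054606
d₂ = d₁ − σ_eff√T = 0.054606 − 0.574228 = -0.519622
N(d₁) = 0.521774,  N(d₂) = 0.301663
V = S₁·e^{−q₁T}·N(d₁) − S₂·e^{−q₂T}·N(d₂) = 34.922312 − 23.074239 = 11.848073
Δ₁ = e^{−q₁T}·N(d₁) = 0.521774;  Δ₂ = −e^{−q₂T}·N(d₂) = -0.301663
[vanilla: ABC call K=67.05]
σ√T = 0.2724·√2.9498 = 0.467847
d₁ = (ln(S/K) + (r+σ²/2)T) / (σ√T) = (ln(76.49/67.05) + (0.074+0.2724²/2)·2.9498) / 0.467847 = (0.131721 + 0.327725) / 0.467847 = 0.982046
d₂ = d₁ − σ√T = 0.982046 − 0.467847 = 0.514199
e^{−rT} = 0.803896
N(d₁) = 0.836961,  N(d₂) = 0.696444
price = S·N(d₁) − K·e^{−rT}·N(d₂) = 64.019178 − 37.539178 = 26.480000

exchange price = 11.848073
Δ1 = 0.521774
Δ2 = -0.301663
price(ABC call K=67.05) = 26.480000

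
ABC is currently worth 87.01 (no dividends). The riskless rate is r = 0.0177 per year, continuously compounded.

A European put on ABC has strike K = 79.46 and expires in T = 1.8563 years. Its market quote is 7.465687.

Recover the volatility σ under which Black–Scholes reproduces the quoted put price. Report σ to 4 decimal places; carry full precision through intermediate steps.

At σ = 0.2677 the Black–Scholes value reproduces the quote:
σ√T = 0.2677·√1.8563 = 0.364731
d₁ = (ln(S/K) + (r+σ²/2)T) / (σ√T) = (ln(87.01/79.46) + (0.0177+0.2677²/2)·1.8563) / 0.364731 = (0.090769 + 0.099371) / 0.364731 = 0.521316
d₂ = d₁ − σ√T = 0.521316 − 0.364731 = 0.156585
e^{−rT} = 0.967677
N(−d₁) = 0.301073,  N(−d₂) = 0.437786
V = K·e^{−rT}·N(−d₂) − S·N(−d₁) = 33.662070 − 26.196383 = 7.465687 (matching the quote); vega is positive throughout, so no other σ reproduces this price

sigma = 0.2677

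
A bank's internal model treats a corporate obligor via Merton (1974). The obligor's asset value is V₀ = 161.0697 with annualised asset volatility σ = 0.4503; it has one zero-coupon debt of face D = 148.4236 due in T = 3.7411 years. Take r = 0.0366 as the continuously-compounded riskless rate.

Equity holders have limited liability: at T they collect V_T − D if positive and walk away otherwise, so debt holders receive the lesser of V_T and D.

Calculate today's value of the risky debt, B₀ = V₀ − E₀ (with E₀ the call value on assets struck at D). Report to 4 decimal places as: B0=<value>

Apply the equity-as-call identities (strike 148.4236, horizon 3.7411 years):
d₁ = [ln(V₀/D) + (r + σ²/2)T] / (σ√T)
   = [ln(161.0697/148.4236) + (0.0366 + 0.5·0.4503²)·3.7411] / (0.4503·√3.7411)
   = [0.081767 + 0.516216] / 0.870967 = 0.686573
d₂ = d₁ − σ√T = 0.686573 − 0.870967 = -0.184393
N(d₁) = 0.753824,  N(d₂) = 0.426852,  e^(−rT) = 0.872036
E₀ = V₀·N(d₁) − D·e^(−rT)·N(d₂)
   = 161.0697·0.753824 − 148.4236·0.872036·0.426852 = 66.170404
B₀ = V₀ − E₀ = 161.0697 − 66.170404 = 94.899296

B0=94.8993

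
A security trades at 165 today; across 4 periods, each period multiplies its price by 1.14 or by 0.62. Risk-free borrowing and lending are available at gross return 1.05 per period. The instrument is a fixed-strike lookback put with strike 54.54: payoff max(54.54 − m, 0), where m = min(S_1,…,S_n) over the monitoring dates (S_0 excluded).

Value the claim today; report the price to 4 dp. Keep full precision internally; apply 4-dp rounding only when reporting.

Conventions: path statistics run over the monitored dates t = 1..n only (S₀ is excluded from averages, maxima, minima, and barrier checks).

No-arbitrage gives p* = (R−d)/(u−d) = 0.8269: enumerate every path, weight its payoff by its p*-probability, and discount by R^4.
Enumerate all 2^4 = 16 price paths (U = up ×1.14, D = down ×0.62); each path with k up-moves has probability p*^k·(1−p*)^(4−k).
DDDD: m=24.3810, payoff=30.1590, prob=0.000897
UDDD: m=44.8295, payoff=9.7105, prob=0.004287
DUDD: m=44.8295, payoff=9.7105, prob=0.004287
UUDD: m=82.4284, payoff=0.0000, prob=0.020484
DDUD: m=44.8295, payoff=9.7105, prob=0.004287
UDUD: m=82.4284, payoff=0.0000, prob=0.020484
DUUD: m=82.4284, payoff=0.0000, prob=0.020484
UUUD: m=151.5620, payoff=0.0000, prob=0.097867
DDDU: m=39.3241, payoff=15.2159, prob=0.004287
UDDU: m=72.3056, payoff=0.0000, prob=0.020484
DUDU: m=72.3056, payoff=0.0000, prob=0.020484
UUDU: m=132.9491, payoff=0.0000, prob=0.097867
DDUU: m=63.4260, payoff=0.0000, prob=0.020484
UDUU: m=116.6220, payoff=0.0000, prob=0.097867
DUUU: m=102.3000, payoff=0.0000, prob=0.097867
UUUU: m=188.1000, payoff=0.0000, prob=0.467585
Price = Σ prob·payoff / R^4 = 0.217193 / 1.215506 = 0.1787

price = 0.1787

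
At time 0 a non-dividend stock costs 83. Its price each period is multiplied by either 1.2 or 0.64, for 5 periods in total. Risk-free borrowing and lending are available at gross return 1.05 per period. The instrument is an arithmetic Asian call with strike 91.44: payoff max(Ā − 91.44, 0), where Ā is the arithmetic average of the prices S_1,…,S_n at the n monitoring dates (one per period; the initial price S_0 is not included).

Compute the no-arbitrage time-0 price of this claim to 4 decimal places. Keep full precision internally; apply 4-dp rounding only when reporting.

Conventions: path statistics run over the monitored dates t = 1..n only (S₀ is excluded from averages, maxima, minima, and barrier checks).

price = 13.6515

No-arbitrage gives p* = (R−d)/(u−d) = 0.7321: enumerate every path, weight its payoff by its p*-probability, and discount by R^5.
Enumerate all 2^5 = 32 price paths (U = up ×1.2, D = down ×0.64); each path with k up-moves has probability p*^k·(1−p*)^(5−k).
DDDDD: Ā=26.3424, payoff=0.0000, prob=0.001379
UDDDD: Ā=49.3920, payoff=0.0000, prob=0.003769
DUDDD: Ā=40.0960, payoff=0.0000, prob=0.003769
UUDDD: Ā=75.1799, payoff=0.0000, prob=0.010302
DDUDD: Ā=34.1465, payoff=0.0000, prob=0.003769
UDUDD: Ā=64.0247, payoff=0.0000, prob=0.010302
DUUDD: Ā=54.7287, payoff=0.0000, prob=0.010302
UUUDD: Ā=102.6164, payoff=11.1764, prob=0.028157
DDDUD: Ā=30.3389, payoff=0.0000, prob=0.003769
UDDUD: Ā=56.8854, payoff=0.0000, prob=0.010302
DUDUD: Ā=47.5894, payoff=0.0000, prob=0.010302
UUDUD: Ā=89.2301, payoff=0.0000, prob=0.028157
DDUUD: Ā=41.6400, payoff=0.0000, prob=0.010302
UDUUD: Ā=78.0749, payoff=0.0000, prob=0.028157
DUUUD: Ā=68.7789, payoff=0.0000, prob=0.028157
UUUUD: Ā=128.9605, payoff=37.5205, prob=0.076964
DDDDU: Ā=27.9020, payoff=0.0000, prob=0.003769
UDDDU: Ā=52.3162, payoff=0.0000, prob=0.010302
DUDDU: Ā=43.0202, payoff=0.0000, prob=0.010302
UUDDU: Ā=80.6629, payoff=0.0000, prob=0.028157
DDUDU: Ā=37.0708, payoff=0.0000, prob=0.010302
UDUDU: Ā=69.5077, payoff=0.0000, prob=0.028157
DUUDU: Ā=60.2117, payoff=0.0000, prob=0.028157
UUUDU: Ā=112.8970, payoff=21.4570, prob=0.076964
DDDUU: Ā=33.2631, payoff=0.0000, prob=0.010302
UDDUU: Ā=62.3684, payoff=0.0000, prob=0.028157
DUDUU: Ā=53.0724, payoff=0.0000, prob=0.028157
UUDUU: Ā=99.5108, payoff=8.0708, prob=0.076964
DDUUU: Ā=47.1230, payoff=0.0000, prob=0.028157
UDUUU: Ā=88.3556, payoff=0.0000, prob=0.076964
DUUUU: Ā=79.0596, payoff=0.0000, prob=0.076964
UUUUU: Ā=148.2367, payoff=56.7967, prob=0.210368
Price = Σ prob·payoff / R^5 = 17.423174 / 1.276282 = 13.6515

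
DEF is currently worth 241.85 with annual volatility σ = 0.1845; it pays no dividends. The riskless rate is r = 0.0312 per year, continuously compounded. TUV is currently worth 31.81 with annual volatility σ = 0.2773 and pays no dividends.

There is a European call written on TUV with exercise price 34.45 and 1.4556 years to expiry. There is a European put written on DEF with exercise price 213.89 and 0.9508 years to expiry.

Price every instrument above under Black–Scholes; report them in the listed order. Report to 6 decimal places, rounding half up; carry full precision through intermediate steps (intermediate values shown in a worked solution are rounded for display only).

[TUV call K=34.45]
σ√T = 0.2773·√1.4556 = 0.334558
d₁ = (ln(S/K) + (r+σ²/2)T) / (σ√T) = (ln(31.81/34.45) + (0.0312+0.2773²/2)·1.4556) / 0.334558 = (-0.079728 + 0.101379) / 0.334558 = 0.064715
d₂ = d₁ − σ√T = 0.064715 − 0.334558 = -0.269843
e^{−rT} = 0.955601
N(d₁) = 0.525799,  N(d₂) = 0.393641
price = S·N(d₁) − K·e^{−rT}·N(d₂) = 16.725681 − 12.958828 = 3.766852
[DEF put K=213.89]
σ√T = 0.1845·√0.9508 = 0.179904
d₁ = (ln(S/K) + (r+σ²/2)T) / (σ√T) = (ln(241.85/213.89) + (0.0312+0.1845²/2)·0.9508) / 0.179904 = (0.122856 + 0.045848) / 0.179904 = 0.937742
d₂ = d₁ − σ√T = 0.937742 − 0.179904 = 0.757838
e^{−rT} = 0.970771
N(−d₁) = 0.174189,  N(−d₂) = 0.224274
price = K·e^{−rT}·N(−d₂) − S·N(−d₁) = 46.567860 − 42.127511 = 4.440349

price(TUV call K=34.45) = 3.766852
price(DEF put K=213.89) = 4.440349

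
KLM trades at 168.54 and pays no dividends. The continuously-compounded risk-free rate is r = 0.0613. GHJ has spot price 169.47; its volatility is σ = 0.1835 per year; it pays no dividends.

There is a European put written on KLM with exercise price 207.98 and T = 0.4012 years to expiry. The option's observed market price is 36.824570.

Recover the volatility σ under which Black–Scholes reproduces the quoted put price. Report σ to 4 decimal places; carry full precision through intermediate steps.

sigma = 0.2780

At σ = 0.2780 the Black–Scholes value reproduces the quote:
σ√T = 0.278·√0.4012 = 0.176086
d₁ = (ln(S/K) + (r+σ²/2)T) / (σ√T) = (ln(168.54/207.98) + (0.0613+0.278²/2)·0.4012) / 0.176086 = (-0.210269 + 0.040097) / 0.176086 = -0.966414
d₂ = d₁ − σ√T = -0.966414 − 0.176086 = -1.142500
e^{−rT} = 0.975706
N(−d₁) = 0.833081,  N(−d₂) = 0.873377
V = K·e^{−rT}·N(−d₂) − S·N(−d₁) = 177.232105 − 140.407536 = 36.824570 (equal to the quote); since ∂V/∂σ > 0 for all σ, the implied volatility is unique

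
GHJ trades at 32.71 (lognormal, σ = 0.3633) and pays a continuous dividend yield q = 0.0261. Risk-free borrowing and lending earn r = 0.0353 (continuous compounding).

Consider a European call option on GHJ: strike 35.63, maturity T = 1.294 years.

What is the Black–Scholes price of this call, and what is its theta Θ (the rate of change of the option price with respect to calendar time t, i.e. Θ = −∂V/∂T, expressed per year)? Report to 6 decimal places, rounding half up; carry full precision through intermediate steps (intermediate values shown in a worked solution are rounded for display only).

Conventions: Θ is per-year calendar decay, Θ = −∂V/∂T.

price = 4.250727
Θ = -2.012521

σ√T = 0.3633·√1.294 = 0.413269
d₁ = (ln(S/K) + (r−q+σ²/2)T) / (σ√T) = (ln(32.71/35.63) + (0.0353−0.0261+0.3633²/2)·1.294) / 0.413269 = (-0.085507 + 0.097300) / 0.413269 = 0.028536
d₂ = d₁ − σ√T = 0.028536 − 0.413269 = -0.384732
e^{−rT} = 0.955349
e^{−qT} = 0.966791
N(d₁) = 0.511383,  N(d₂) = 0.350218
Call price V = S·e^{−qT}·N(d₁) − K·e^{−rT}·N(d₂) = 16.171826 − 11.921100 = 4.250727
φ(d₁) = (1/√(2π))·e^{−d₁²/2} = 0.398780
Θ = −S·e^{−qT}·φ(d₁)·σ/(2√T) + q·S·e^{−qT}·N(d₁) − r·K·e^{−rT}·N(d₂) = −2.013791 + 0.422085 − 0.420815 = -2.012521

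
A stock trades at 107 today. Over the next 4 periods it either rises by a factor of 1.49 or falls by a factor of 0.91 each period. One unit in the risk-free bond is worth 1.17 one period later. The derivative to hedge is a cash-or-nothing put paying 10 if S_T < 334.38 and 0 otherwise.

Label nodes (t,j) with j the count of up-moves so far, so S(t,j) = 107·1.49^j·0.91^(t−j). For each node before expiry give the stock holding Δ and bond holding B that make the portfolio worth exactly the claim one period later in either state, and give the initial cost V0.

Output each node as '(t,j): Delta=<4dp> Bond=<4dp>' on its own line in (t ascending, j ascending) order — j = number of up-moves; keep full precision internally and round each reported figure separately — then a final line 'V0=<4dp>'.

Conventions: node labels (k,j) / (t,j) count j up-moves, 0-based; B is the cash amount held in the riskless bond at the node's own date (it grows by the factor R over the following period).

Risk-neutral probability p* = (R−d)/(u−d) = (1.17−0.91)/(1.49−0.91) = 0.4483.
Payoffs at expiry: V(4,0)=10.0000, V(4,1)=10.0000, V(4,2)=10.0000, V(4,3)=10.0000, V(4,4)=0.0000
Node (3,0) S=80.6321: V=(p*·10.0000+(1−p*)·10.0000)/1.17=8.5470; Δ=(10.0000−10.0000)/(120.1418−73.3752)=0.0000; B=V−Δ·S=8.5470
Node (3,1) S=132.0240: V=(p*·10.0000+(1−p*)·10.0000)/1.17=8.5470; Δ=(10.0000−10.0000)/(196.7157−120.1418)=0.0000; B=V−Δ·S=8.5470
Node (3,2) S=216.1711: V=(p*·10.0000+(1−p*)·10.0000)/1.17=8.5470; Δ=(10.0000−10.0000)/(322.0950−196.7157)=0.0000; B=V−Δ·S=8.5470
Node (3,3) S=353.9505: V=(p*·0.0000+(1−p*)·10.0000)/1.17=4.7156; Δ=(0.0000−10.0000)/(527.3863−322.0950)=-0.0487; B=V−Δ·S=21.9570
Node (2,0) S=88.6067: V=(p*·8.5470+(1−p*)·8.5470)/1.17=7.3051; Δ=(8.5470−8.5470)/(132.0240−80.6321)=0.0000; B=V−Δ·S=7.3051
Node (2,1) S=145.0813: V=(p*·8.5470+(1−p*)·8.5470)/1.17=7.3051; Δ=(8.5470−8.5470)/(216.1711−132.0240)=0.0000; B=V−Δ·S=7.3051
Node (2,2) S=237.5507: V=(p*·4.7156+(1−p*)·8.5470)/1.17=5.8372; Δ=(4.7156−8.5470)/(353.9505−216.1711)=-0.0278; B=V−Δ·S=12.4431
Node (1,0) S=97.3700: V=(p*·7.3051+(1−p*)·7.3051)/1.17=6.2437; Δ=(7.3051−7.3051)/(145.0813−88.6067)=0.0000; B=V−Δ·S=6.2437
Node (1,1) S=159.4300: V=(p*·5.8372+(1−p*)·7.3051)/1.17=5.6813; Δ=(5.8372−7.3051)/(237.5507−145.0813)=-0.0159; B=V−Δ·S=8.2123
Node (0,0) S=107.0000: V=(p*·5.6813+(1−p*)·6.2437)/1.17=5.1210; Δ=(5.6813−6.2437)/(159.4300−97.3700)=-0.0091; B=V−Δ·S=6.0907
Verification: the root portfolio costs Δ(0,0)·S0 + B(0,0) = 5.1210, matching V0.

(0,0): Delta=-0.0091 Bond=6.0907
(1,0): Delta=0.0000 Bond=6.2437
(1,1): Delta=-0.0159 Bond=8.2123
(2,0): Delta=0.0000 Bond=7.3051
(2,1): Delta=0.0000 Bond=7.3051
(2,2): Delta=-0.0278 Bond=12.4431
(3,0): Delta=0.0000 Bond=8.5470
(3,1): Delta=0.0000 Bond=8.5470
(3,2): Delta=0.0000 Bond=8.5470
(3,3): Delta=-0.0487 Bond=21.9570
V0=5.1210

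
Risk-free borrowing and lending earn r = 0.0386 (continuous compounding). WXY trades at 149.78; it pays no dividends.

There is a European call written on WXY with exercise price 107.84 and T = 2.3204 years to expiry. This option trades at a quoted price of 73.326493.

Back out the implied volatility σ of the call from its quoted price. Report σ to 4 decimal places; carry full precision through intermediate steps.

sigma = 0.5977

At σ = 0.5977 the Black–Scholes value reproduces the quote:
σ√T = 0.5977·√2.3204 = 0.910468
d₁ = (ln(S/K) + (r+σ²/2)T) / (σ√T) = (ln(149.78/107.84) + (0.0386+0.5977²/2)·2.3204) / 0.910468 = (0.328519 + 0.504043) / 0.910468 = 0.914433
d₂ = d₁ − σ√T = 0.914433 − 0.910468 = 0.003965
e^{−rT} = 0.914327
N(d₁) = 0.819755,  N(d₂) = 0.501582
V = S·N(d₁) − K·e^{−rT}·N(d₂) = 122.782966 − 49.456473 = 73.326493 (matching the quote); vega is positive throughout, so no other σ reproduces this price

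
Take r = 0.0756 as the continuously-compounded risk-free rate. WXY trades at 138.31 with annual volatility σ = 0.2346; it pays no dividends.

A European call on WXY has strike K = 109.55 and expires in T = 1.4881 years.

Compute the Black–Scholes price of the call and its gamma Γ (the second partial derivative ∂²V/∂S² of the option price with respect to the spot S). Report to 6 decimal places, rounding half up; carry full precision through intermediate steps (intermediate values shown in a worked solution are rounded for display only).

σ√T = 0.2346·√1.4881 = 0.286183
d₁ = (ln(S/K) + (r+σ²/2)T) / (σ√T) = (ln(138.31/109.55) + (0.0756+0.2346²/2)·1.4881) / 0.286183 = (0.233116 + 0.153451) / 0.286183 = 1.350769
d₂ = d₁ − σ√T = 1.350769 − 0.286183 = 1.064586
e^{−rT} = 0.893597
N(d₁) = 0.911615,  N(d₂) = 0.856468
Call price V = S·N(d₁) − K·e^{−rT}·N(d₂) = 126.085502 − 83.842719 = 42.242783
φ(d₁) = (1/√(2π))·e^{−d₁²/2} = 0.160217
Γ = φ(d₁) / (S·σ·√T) = 0.004048

price = 42.242783
Γ = 0.004048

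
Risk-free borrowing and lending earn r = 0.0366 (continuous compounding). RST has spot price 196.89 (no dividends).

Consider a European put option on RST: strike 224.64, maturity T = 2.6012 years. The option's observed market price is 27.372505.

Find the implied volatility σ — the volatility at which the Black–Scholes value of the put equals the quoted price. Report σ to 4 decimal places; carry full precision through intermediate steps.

sigma = 0.1829

At σ = 0.1829 the Black–Scholes value reproduces the quote:
σ√T = 0.1829·√2.6012 = 0.294985
d₁ = (ln(S/K) + (r+σ²/2)T) / (σ√T) = (ln(196.89/224.64) + (0.0366+0.1829²/2)·2.6012) / 0.294985 = (-0.131854 + 0.138712) / 0.294985 = 0.023249
d₂ = d₁ − σ√T = 0.023249 − 0.294985 = -0.271736
e^{−rT} = 0.909188
N(−d₁) = 0.490726,  N(−d₂) = 0.607088
V = K·e^{−rT}·N(−d₂) − S·N(−d₁) = 123.991490 − 96.618986 = 27.372505 (equal to the quote); since ∂V/∂σ > 0 for all σ, the implied volatility is unique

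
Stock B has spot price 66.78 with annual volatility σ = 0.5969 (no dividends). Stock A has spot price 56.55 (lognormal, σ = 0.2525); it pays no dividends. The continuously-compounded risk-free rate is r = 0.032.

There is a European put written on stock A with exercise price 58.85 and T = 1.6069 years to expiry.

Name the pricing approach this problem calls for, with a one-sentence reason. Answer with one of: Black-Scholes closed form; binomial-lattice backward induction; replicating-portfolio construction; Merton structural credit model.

framework: Black-Scholes closed form

Key observation: everything needed for the exact continuous-time valuation of the European put on stock A (strike 58.85) is given, and no feature rules the closed form out.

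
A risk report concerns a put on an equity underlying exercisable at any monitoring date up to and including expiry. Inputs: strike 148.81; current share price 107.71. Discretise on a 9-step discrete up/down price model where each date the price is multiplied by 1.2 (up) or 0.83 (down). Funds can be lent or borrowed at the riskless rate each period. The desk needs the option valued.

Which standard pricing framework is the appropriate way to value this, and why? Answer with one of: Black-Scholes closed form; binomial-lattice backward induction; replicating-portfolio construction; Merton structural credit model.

Key observation: the defining feature is the embedded early-exercise option across 9 discrete dates on the spot-107.71 tree; pricing the strike-148.81 put means working backward with an exercise test at every node.

framework: binomial-lattice backward induction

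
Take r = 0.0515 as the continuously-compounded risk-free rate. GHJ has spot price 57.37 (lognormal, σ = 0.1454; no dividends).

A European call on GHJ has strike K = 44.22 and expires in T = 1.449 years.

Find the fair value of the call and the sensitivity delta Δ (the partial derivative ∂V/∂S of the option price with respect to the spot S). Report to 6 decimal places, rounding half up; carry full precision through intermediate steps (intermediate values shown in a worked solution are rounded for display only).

price = 16.420025
Δ = 0.977323

σ√T = 0.1454·√1.449 = 0.175024
d₁ = (ln(S/K) + (r+σ²/2)T) / (σ√T) = (ln(57.37/44.22) + (0.0515+0.1454²/2)·1.449) / 0.175024 = (0.260344 + 0.089940) / 0.175024 = 2.001347
d₂ = d₁ − σ√T = 2.001347 − 0.175024 = 1.826323
e^{−rT} = 0.928093
N(d₁) = 0.977323,  N(d₂) = 0.966099
Call price V = S·N(d₁) − K·e^{−rT}·N(d₂) = 56.068993 − 39.648967 = 16.420025
Δ = N(d₁) = 0.977323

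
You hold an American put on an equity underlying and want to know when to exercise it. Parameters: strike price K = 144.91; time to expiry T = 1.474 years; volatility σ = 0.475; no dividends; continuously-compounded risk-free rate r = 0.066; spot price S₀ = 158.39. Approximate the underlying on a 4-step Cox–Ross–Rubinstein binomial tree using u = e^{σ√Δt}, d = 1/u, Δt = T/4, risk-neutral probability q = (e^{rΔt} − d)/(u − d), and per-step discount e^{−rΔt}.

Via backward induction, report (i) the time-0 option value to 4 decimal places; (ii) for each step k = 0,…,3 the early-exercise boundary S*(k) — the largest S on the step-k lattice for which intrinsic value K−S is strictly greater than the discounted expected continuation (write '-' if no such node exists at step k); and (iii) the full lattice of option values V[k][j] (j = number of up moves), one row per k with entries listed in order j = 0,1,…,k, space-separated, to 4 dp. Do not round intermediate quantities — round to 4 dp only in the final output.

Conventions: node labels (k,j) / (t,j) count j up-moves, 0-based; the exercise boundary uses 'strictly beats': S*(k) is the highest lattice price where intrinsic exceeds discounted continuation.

price = 22.0259
boundary = - - 88.9763 66.6880
tree:
22.0259
35.7636 7.7188
55.9337 14.9368 0.0000
78.2220 28.9045 0.0000 0.0000
94.9271 55.9337 0.0000 0.0000 0.0000

params: Δt=0.36850 u=1.33422 d=0.74950 q=0.47051 e^(-rΔt)=0.97597
t_4 payoffs: 94.9271 55.9337 0.0000 0.0000 0.0000
t_3: node(3,0) S=66.6880 payoff=78.2220 vs cont=74.7401 → 78.2220 [stop]  node(3,1) S=118.7138 payoff=26.1962 vs cont=28.9045 → 28.9045 [wait]  node(3,2) S=211.3267 payoff=0.0000 vs cont=0.0000 → 0.0000 [wait]  node(3,3) S=376.1903 payoff=0.0000 vs cont=0.0000 → 0.0000 [wait]  ⇒ S*(3)=66.6880
t_2: node(2,0) S=88.9763 payoff=55.9337 vs cont=53.6955 → 55.9337 [stop]  node(2,1) S=158.3900 payoff=0.0000 vs cont=14.9368 → 14.9368 [wait]  node(2,2) S=281.9558 payoff=0.0000 vs cont=0.0000 → 0.0000 [wait]  ⇒ S*(2)=88.9763
t_1: node(1,0) S=118.7138 payoff=26.1962 vs cont=35.7636 → 35.7636 [wait]  node(1,1) S=211.3267 payoff=0.0000 vs cont=7.7188 → 7.7188 [wait]  ⇒ S*(1)=-
t_0: node(0,0) S=158.3900 payoff=0.0000 vs cont=22.0259 → 22.0259 [wait]  ⇒ S*(0)=-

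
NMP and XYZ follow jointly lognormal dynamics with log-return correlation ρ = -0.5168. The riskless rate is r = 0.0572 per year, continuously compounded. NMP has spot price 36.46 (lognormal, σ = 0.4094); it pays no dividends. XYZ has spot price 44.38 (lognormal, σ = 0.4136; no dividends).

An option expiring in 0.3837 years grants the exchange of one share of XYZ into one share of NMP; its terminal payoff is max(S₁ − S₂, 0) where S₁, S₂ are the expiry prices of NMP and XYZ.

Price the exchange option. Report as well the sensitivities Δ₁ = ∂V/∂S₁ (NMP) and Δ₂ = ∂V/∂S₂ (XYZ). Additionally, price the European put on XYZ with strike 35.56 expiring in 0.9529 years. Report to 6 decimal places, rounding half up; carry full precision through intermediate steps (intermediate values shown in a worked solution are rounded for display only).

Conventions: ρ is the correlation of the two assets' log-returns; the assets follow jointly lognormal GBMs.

exchange price = 3.811648
Δ1 = 0.412629
Δ2 = -0.253105
price(XYZ put K=35.56) = 2.265896

σ_eff = √(σ₁² + σ₂² − 2ρσ₁σ₂) = √(0.4094² + 0.4136² − 2·-0.5168·0.4094·0.4136) = 0.716722
d₁ = (ln(S₁/S₂) + (q₂ − q₁ + σ_eff²/2)T) / (σ_eff√T) = (ln(36.46/44.38) + (0.0 − 0.0 + 0.256845)·0.3837) / 0.443963 = -0.220788
d₂ = d₁ − σ_eff√T = -0.220788 − 0.443963 = -0.664751
N(d₁) = 0.412629,  N(d₂) = 0.253105
V = S₁·e^{−q₁T}·N(d₁) − S₂·e^{−q₂T}·N(d₂) = 15.044447 − 11.232798 = 3.811648
Δ₁ = e^{−q₁T}·N(d₁) = 0.412629;  Δ₂ = −e^{−q₂T}·N(d₂) = -0.253105
[vanilla: XYZ put K=35.56]
σ√T = 0.4136·√0.9529 = 0.403742
d₁ = (ln(S/K) + (r+σ²/2)T) / (σ√T) = (ln(44.38/35.56) + (0.0572+0.4136²/2)·0.9529) / 0.403742 = (0.221568 + 0.136010) / 0.403742 = 0.885657
d₂ = d₁ − σ√T = 0.885657 − 0.403742 = 0.481915
e^{−rT} = 0.946953
N(−d₁) = 0.187901,  N(−d₂) = 0.314933
price = K·e^{−rT}·N(−d₂) − S·N(−d₁) = 10.604947 − 8.339051 = 2.265896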